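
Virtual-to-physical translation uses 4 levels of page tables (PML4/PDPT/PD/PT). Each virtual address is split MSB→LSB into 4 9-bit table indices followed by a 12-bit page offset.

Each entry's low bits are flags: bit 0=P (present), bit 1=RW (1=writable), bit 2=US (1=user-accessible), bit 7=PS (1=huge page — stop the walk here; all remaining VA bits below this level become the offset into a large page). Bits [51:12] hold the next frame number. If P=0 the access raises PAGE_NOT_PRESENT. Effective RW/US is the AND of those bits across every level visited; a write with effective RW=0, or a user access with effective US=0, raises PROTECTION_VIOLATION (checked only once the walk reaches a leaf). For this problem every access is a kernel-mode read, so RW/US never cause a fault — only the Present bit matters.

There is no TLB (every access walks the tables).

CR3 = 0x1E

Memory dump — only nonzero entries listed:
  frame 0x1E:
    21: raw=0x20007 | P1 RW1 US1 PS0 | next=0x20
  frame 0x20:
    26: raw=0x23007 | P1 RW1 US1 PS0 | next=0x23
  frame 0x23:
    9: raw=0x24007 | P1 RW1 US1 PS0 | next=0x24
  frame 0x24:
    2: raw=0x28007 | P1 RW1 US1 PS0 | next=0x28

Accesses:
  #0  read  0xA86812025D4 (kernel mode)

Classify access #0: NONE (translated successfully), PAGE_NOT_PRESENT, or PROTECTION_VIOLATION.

Per-access translation:
#0 VA=0xA86812025D4 (r,kernel):
  L0: frame=0x1E idx=21 entry=0x20007 [P=1 RW=1 US=1 PS=0]
  L1: frame=0x20 idx=26 entry=0x23007 [P=1 RW=1 US=1 PS=0]
  L2: frame=0x23 idx=9 entry=0x24007 [P=1 RW=1 US=1 PS=0]
  L3: frame=0x24 idx=2 entry=0x28007 [P=1 RW=1 US=1 PS=0]
  → PA=0x285D4  (4 entries read)

Access #0 fault: NONE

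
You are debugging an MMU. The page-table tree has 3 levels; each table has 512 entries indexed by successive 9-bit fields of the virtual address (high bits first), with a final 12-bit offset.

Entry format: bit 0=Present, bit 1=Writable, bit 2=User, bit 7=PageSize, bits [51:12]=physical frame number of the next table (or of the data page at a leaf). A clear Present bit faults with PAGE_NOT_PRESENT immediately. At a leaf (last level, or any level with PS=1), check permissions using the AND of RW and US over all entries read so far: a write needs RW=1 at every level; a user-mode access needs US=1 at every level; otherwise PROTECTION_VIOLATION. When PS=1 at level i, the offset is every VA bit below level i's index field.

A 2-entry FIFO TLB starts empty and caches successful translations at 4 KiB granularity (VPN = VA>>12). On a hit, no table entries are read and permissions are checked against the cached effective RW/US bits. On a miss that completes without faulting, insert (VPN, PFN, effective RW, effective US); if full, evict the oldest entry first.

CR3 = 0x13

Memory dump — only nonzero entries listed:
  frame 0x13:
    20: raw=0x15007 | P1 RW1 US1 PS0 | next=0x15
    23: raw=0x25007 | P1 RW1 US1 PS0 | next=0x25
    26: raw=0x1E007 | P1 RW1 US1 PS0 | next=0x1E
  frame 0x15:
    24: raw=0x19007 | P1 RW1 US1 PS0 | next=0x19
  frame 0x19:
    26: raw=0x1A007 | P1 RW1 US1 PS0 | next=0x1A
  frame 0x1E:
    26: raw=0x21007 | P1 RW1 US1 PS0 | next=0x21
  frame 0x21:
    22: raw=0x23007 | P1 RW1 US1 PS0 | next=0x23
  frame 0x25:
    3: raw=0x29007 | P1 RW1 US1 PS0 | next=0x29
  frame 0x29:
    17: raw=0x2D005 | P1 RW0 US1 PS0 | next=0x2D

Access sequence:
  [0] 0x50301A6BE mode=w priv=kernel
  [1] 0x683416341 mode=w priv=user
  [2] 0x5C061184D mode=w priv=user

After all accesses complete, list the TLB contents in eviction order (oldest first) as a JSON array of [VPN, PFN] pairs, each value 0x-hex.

Per-access translation:
#0 VA=0x50301A6BE (w,kernel):
  L0 @0x13[20] → 0x15007  P=1,RW=1,US=1,PS=0
  L1 @0x15[24] → 0x19007  P=1,RW=1,US=1,PS=0
  L2 @0x19[26] → 0x1A007  P=1,RW=1,US=1,PS=0
  ⇒ phys 0x1A6BE  [3 reads]
#1 VA=0x683416341 (w,user):
  L0 @0x13[26] → 0x1E007  P=1,RW=1,US=1,PS=0
  L1 @0x1E[26] → 0x21007  P=1,RW=1,US=1,PS=0
  L2 @0x21[22] → 0x23007  P=1,RW=1,US=1,PS=0
  ⇒ phys 0x23341  [3 reads]
#2 VA=0x5C061184D (w,user):
  L0 @0x13[23] → 0x25007  P=1,RW=1,US=1,PS=0
  L1 @0x25[3] → 0x29007  P=1,RW=1,US=1,PS=0
  L2 @0x29[17] → 0x2D005  P=1,RW=0,US=1,PS=0
  → PROTECTION_VIOLATION  (3 entries read)

TLB: [["0x50301A", "0x1A"], ["0x683416", "0x23"]]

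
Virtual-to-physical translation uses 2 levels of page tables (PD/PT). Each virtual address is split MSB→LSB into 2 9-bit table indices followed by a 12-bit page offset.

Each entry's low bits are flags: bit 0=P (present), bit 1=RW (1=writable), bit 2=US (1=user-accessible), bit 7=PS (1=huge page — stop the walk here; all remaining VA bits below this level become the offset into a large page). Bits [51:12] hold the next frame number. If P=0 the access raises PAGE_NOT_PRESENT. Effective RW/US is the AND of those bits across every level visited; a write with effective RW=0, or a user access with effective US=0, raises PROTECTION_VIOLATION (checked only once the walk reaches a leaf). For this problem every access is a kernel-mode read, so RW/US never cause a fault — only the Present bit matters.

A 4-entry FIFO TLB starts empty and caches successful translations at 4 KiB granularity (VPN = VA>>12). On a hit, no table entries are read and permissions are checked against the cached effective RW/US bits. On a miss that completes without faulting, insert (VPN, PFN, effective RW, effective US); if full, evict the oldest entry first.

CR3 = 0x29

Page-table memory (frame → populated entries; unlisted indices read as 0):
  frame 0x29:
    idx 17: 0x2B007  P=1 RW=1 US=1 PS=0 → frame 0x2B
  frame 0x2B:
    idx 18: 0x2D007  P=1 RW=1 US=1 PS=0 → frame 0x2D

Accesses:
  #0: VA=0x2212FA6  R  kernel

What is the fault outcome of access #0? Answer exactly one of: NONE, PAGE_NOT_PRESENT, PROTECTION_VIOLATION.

Trace:
#0 VA=0x2212FA6 (r,kernel):
  L0: frame=0x29 idx=17 entry=0x2B007 [P=1 RW=1 US=1 PS=0]
  L1: frame=0x2B idx=18 entry=0x2D007 [P=1 RW=1 US=1 PS=0]
  → PA=0x2DFA6  (2 entries read)

Access #0 fault: NONE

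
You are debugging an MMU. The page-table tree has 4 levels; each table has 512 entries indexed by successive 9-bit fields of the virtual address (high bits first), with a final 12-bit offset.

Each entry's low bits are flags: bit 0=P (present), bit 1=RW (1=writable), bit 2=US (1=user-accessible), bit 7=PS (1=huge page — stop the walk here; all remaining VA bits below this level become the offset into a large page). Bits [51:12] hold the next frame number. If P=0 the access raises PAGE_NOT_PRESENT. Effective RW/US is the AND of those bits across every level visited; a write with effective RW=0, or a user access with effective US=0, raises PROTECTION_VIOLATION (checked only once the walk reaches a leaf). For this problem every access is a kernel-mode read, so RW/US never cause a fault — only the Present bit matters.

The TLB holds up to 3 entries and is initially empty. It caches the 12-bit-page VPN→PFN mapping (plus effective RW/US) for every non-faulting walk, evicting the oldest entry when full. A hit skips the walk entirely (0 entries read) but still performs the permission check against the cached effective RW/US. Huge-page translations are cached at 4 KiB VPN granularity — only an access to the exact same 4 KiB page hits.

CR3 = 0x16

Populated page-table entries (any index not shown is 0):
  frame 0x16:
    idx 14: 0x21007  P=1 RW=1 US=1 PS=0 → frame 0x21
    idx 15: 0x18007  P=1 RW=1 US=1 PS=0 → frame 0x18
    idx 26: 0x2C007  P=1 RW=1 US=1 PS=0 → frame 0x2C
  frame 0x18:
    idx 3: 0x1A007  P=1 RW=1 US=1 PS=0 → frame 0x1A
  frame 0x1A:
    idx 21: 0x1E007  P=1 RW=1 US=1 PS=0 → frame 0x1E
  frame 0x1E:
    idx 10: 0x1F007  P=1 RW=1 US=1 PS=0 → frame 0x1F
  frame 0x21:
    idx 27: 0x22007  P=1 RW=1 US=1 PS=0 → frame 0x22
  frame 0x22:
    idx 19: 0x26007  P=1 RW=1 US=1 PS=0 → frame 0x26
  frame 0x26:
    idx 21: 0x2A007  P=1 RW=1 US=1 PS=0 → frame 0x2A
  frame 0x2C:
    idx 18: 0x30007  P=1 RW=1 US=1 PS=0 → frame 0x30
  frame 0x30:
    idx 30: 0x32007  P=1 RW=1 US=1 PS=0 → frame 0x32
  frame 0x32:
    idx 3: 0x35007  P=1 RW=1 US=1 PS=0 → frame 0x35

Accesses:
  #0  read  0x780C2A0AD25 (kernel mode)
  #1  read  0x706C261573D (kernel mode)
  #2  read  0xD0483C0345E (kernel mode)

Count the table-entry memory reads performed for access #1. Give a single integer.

Trace:
#0 VA=0x780C2A0AD25 (r,kernel):
  L0: frame=0x16 idx=15 entry=0x18007 [P=1 RW=1 US=1 PS=0]
  L1: frame=0x18 idx=3 entry=0x1A007 [P=1 RW=1 US=1 PS=0]
  L2: frame=0x1A idx=21 entry=0x1E007 [P=1 RW=1 US=1 PS=0]
  L3: frame=0x1E idx=10 entry=0x1F007 [P=1 RW=1 US=1 PS=0]
  ⇒ phys 0x1FD25  [4 reads]
#1 VA=0x706C261573D (r,kernel):
  L0: frame=0x16 idx=14 entry=0x21007 [P=1 RW=1 US=1 PS=0]
  L1: frame=0x21 idx=27 entry=0x22007 [P=1 RW=1 US=1 PS=0]
  L2: frame=0x22 idx=19 entry=0x26007 [P=1 RW=1 US=1 PS=0]
  L3: frame=0x26 idx=21 entry=0x2A007 [P=1 RW=1 US=1 PS=0]
  ⇒ phys 0x2A73D  [4 reads]
#2 VA=0xD0483C0345E (r,kernel):
  L0: frame=0x16 idx=26 entry=0x2C007 [P=1 RW=1 US=1 PS=0]
  L1: frame=0x2C idx=18 entry=0x30007 [P=1 RW=1 US=1 PS=0]
  L2: frame=0x30 idx=30 entry=0x32007 [P=1 RW=1 US=1 PS=0]
  L3: frame=0x32 idx=3 entry=0x35007 [P=1 RW=1 US=1 PS=0]
  ⇒ phys 0x3545E  [4 reads]

Entries read for #1: 4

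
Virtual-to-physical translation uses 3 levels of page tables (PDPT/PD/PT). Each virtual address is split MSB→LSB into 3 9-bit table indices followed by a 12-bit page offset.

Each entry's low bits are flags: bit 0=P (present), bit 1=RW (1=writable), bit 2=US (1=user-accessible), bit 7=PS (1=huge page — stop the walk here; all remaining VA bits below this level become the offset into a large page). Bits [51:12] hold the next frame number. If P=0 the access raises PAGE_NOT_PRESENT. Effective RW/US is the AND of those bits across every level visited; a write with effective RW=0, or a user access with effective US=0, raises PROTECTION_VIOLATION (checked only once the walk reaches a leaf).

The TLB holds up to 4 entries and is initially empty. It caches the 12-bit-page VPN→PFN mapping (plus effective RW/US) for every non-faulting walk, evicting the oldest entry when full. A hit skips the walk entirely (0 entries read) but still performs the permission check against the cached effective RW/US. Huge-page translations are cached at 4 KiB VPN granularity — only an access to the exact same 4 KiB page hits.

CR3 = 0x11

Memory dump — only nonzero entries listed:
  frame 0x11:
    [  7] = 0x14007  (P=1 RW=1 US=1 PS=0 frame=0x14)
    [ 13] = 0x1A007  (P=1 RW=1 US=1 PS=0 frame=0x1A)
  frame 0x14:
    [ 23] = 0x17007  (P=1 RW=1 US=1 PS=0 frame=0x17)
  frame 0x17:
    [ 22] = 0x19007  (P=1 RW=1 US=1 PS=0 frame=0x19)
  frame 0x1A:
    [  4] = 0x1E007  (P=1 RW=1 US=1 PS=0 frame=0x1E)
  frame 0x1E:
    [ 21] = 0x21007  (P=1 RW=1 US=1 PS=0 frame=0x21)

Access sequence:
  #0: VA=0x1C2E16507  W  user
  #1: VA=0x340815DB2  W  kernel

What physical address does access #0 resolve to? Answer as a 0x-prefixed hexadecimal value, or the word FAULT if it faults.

Per-access translation:
#0 VA=0x1C2E16507 (w,user):
  [0] read 0x11 idx=7: raw=0x14007 flags P=1 W=1 U=1 S=0
  [1] read 0x14 idx=23: raw=0x17007 flags P=1 W=1 U=1 S=0
  [2] read 0x17 idx=22: raw=0x19007 flags P=1 W=1 U=1 S=0
  → PA=0x19507  (3 entries read)
#1 VA=0x340815DB2 (w,kernel):
  [0] read 0x11 idx=13: raw=0x1A007 flags P=1 W=1 U=1 S=0
  [1] read 0x1A idx=4: raw=0x1E007 flags P=1 W=1 U=1 S=0
  [2] read 0x1E idx=21: raw=0x21007 flags P=1 W=1 U=1 S=0
  → PA=0x21DB2  (3 entries read)

Access #0 PA: 0x19507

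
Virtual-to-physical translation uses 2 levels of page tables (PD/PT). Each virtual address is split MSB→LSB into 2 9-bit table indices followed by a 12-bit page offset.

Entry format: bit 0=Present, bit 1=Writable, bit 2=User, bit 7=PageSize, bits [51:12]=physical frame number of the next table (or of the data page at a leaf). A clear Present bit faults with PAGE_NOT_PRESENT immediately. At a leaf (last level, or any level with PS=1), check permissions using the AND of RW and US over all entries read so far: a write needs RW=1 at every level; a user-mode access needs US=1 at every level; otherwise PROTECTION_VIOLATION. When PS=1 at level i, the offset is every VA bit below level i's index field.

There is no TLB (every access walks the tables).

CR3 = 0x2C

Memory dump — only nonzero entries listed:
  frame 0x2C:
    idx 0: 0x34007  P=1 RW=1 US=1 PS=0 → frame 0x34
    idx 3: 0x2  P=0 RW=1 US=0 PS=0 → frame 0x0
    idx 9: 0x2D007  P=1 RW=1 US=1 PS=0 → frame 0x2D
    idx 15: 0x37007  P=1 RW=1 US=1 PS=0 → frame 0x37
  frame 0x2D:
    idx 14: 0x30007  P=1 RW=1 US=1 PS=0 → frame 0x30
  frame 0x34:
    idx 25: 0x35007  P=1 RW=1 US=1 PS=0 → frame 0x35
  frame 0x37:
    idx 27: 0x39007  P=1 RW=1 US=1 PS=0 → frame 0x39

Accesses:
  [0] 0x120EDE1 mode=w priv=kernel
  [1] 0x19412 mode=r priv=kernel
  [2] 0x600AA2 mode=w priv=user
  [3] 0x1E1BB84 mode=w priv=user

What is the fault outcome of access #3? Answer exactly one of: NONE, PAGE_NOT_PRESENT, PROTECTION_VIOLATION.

Trace:
#0 VA=0x120EDE1 (w,kernel):
  [0] read 0x2C idx=9: raw=0x2D007 flags P=1 W=1 U=1 S=0
  [1] read 0x2D idx=14: raw=0x30007 flags P=1 W=1 U=1 S=0
  → PA=0x30DE1  (2 entries read)
#1 VA=0x19412 (r,kernel):
  [0] read 0x2C idx=0: raw=0x34007 flags P=1 W=1 U=1 S=0
  [1] read 0x34 idx=25: raw=0x35007 flags P=1 W=1 U=1 S=0
  → PA=0x35412  (2 entries read)
#2 VA=0x600AA2 (w,user):
  [0] read 0x2C idx=3: raw=0x2 flags P=0 W=1 U=0 S=0
  → PAGE_NOT_PRESENT  (1 entries read)
#3 VA=0x1E1BB84 (w,user):
  [0] read 0x2C idx=15: raw=0x37007 flags P=1 W=1 U=1 S=0
  [1] read 0x37 idx=27: raw=0x39007 flags P=1 W=1 U=1 S=0
  → PA=0x39B84  (2 entries read)

Access #3 fault: NONE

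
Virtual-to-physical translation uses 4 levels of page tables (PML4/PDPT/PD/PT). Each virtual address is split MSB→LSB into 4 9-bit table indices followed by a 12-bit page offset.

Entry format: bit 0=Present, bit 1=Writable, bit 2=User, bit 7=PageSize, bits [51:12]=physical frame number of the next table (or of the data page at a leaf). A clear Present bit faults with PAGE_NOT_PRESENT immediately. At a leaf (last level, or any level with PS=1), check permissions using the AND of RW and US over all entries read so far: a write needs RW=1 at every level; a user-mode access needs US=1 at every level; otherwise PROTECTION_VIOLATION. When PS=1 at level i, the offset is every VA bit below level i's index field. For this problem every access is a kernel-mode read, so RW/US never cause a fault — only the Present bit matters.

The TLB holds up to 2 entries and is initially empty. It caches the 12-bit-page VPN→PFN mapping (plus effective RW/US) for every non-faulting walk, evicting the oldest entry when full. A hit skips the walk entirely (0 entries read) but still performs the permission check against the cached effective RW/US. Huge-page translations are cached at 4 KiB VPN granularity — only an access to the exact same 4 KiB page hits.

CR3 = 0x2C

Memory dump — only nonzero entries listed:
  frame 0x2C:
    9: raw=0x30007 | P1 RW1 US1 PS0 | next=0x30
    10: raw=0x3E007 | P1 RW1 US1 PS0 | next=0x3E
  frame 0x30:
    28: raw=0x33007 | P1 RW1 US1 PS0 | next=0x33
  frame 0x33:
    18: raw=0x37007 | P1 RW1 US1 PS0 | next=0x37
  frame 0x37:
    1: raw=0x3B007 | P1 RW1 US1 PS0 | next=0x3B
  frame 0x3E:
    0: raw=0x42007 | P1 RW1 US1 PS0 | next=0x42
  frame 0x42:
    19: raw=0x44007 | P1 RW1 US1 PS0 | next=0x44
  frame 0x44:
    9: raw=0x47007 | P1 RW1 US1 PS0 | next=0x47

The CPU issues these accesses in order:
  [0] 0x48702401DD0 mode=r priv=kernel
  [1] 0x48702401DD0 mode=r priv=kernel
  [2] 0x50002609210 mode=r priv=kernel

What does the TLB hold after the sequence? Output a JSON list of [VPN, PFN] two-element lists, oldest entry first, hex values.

Trace:
#0 VA=0x48702401DD0 (r,kernel):
  L0 @0x2C[9] → 0x30007  P=1,RW=1,US=1,PS=0
  L1 @0x30[28] → 0x33007  P=1,RW=1,US=1,PS=0
  L2 @0x33[18] → 0x37007  P=1,RW=1,US=1,PS=0
  L3 @0x37[1] → 0x3B007  P=1,RW=1,US=1,PS=0
  → PA=0x3BDD0  (4 entries read)
#1 VA=0x48702401DD0 (r,kernel):
  TLB hit vpn=0x48702401 → PA=0x3BDD0
#2 VA=0x50002609210 (r,kernel):
  L0 @0x2C[10] → 0x3E007  P=1,RW=1,US=1,PS=0
  L1 @0x3E[0] → 0x42007  P=1,RW=1,US=1,PS=0
  L2 @0x42[19] → 0x44007  P=1,RW=1,US=1,PS=0
  L3 @0x44[9] → 0x47007  P=1,RW=1,US=1,PS=0
  → PA=0x47210  (4 entries read)

TLB: [["0x48702401", "0x3B"], ["0x50002609", "0x47"]]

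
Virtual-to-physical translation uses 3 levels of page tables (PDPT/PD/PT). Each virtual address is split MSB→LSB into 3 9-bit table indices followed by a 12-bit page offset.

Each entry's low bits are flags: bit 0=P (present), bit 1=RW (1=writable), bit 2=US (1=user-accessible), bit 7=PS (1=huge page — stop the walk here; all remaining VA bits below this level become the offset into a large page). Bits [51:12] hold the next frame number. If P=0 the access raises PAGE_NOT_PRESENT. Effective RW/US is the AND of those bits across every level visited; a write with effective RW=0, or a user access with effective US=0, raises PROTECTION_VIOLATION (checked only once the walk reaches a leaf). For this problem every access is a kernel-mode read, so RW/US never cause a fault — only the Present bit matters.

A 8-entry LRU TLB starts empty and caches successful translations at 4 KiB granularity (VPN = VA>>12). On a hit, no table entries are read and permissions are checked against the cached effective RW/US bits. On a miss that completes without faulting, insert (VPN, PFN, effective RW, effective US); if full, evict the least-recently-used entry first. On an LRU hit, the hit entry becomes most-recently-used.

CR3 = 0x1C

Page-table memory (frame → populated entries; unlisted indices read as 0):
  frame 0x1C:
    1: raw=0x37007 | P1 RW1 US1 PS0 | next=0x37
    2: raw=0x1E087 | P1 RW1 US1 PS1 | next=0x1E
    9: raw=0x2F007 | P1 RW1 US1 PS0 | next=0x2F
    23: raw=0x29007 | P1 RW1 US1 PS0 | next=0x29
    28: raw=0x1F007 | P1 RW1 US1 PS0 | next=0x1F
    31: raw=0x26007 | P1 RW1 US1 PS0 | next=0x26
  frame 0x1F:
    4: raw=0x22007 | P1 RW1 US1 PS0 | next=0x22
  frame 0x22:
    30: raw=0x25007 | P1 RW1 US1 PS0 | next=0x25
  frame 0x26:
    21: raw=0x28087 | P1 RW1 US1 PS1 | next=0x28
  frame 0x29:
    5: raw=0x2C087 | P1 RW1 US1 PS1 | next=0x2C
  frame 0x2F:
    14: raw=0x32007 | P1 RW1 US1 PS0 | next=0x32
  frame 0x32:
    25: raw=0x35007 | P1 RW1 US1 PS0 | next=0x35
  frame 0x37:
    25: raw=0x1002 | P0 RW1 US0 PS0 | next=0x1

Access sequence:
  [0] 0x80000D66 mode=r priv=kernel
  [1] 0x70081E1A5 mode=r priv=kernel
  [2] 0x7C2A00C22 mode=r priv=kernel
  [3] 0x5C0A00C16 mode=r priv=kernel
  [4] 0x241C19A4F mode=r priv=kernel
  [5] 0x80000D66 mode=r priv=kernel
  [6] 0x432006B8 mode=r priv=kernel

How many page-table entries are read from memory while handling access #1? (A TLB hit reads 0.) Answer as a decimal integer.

Trace:
#0 VA=0x80000D66 (r,kernel):
  lvl0: tbl 0x1C, slot 2 ⇒ 0x1E087 (P1/RW1/US1/PS1)
  ✓ 0x1ED66 (huge @L0)  — 1 lookups
#1 VA=0x70081E1A5 (r,kernel):
  lvl0: tbl 0x1C, slot 28 ⇒ 0x1F007 (P1/RW1/US1/PS0)
  lvl1: tbl 0x1F, slot 4 ⇒ 0x22007 (P1/RW1/US1/PS0)
  lvl2: tbl 0x22, slot 30 ⇒ 0x25007 (P1/RW1/US1/PS0)
  ✓ 0x251A5  — 3 lookups
#2 VA=0x7C2A00C22 (r,kernel):
  lvl0: tbl 0x1C, slot 31 ⇒ 0x26007 (P1/RW1/US1/PS0)
  lvl1: tbl 0x26, slot 21 ⇒ 0x28087 (P1/RW1/US1/PS1)
  ✓ 0x28C22 (huge @L1)  — 2 lookups
#3 VA=0x5C0A00C16 (r,kernel):
  lvl0: tbl 0x1C, slot 23 ⇒ 0x29007 (P1/RW1/US1/PS0)
  lvl1: tbl 0x29, slot 5 ⇒ 0x2C087 (P1/RW1/US1/PS1)
  ✓ 0x2CC16 (huge @L1)  — 2 lookups
#4 VA=0x241C19A4F (r,kernel):
  lvl0: tbl 0x1C, slot 9 ⇒ 0x2F007 (P1/RW1/US1/PS0)
  lvl1: tbl 0x2F, slot 14 ⇒ 0x32007 (P1/RW1/US1/PS0)
  lvl2: tbl 0x32, slot 25 ⇒ 0x35007 (P1/RW1/US1/PS0)
  ✓ 0x35A4F  — 3 lookups
#5 VA=0x80000D66 (r,kernel):
  TLB hit vpn=0x80000 → PA=0x1ED66
#6 VA=0x432006B8 (r,kernel):
  lvl0: tbl 0x1C, slot 1 ⇒ 0x37007 (P1/RW1/US1/PS0)
  lvl1: tbl 0x37, slot 25 ⇒ 0x1002 (P0/RW1/US0/PS0)
  → PAGE_NOT_PRESENT  (2 entries read)

Entries read for #1: 3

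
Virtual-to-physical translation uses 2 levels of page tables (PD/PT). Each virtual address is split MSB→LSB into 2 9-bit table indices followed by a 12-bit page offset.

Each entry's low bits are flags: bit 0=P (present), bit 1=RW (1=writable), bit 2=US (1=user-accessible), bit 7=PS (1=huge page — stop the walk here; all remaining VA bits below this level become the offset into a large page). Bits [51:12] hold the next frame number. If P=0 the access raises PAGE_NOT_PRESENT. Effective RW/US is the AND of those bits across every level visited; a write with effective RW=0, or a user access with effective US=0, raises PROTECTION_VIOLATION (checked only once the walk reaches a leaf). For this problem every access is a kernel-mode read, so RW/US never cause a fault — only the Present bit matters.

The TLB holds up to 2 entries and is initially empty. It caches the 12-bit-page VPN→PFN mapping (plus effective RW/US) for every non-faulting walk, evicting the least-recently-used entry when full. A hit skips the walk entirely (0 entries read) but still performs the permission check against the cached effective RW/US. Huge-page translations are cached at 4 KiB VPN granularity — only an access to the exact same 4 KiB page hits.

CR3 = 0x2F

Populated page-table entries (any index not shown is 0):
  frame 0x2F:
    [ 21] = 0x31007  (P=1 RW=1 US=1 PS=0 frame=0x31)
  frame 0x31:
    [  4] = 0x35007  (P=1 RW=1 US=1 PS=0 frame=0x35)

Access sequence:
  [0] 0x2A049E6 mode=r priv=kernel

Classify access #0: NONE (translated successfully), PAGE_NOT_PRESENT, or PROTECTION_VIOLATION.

Walk each access:
#0 VA=0x2A049E6 (r,kernel):
  lvl0: tbl 0x2F, slot 21 ⇒ 0x31007 (P1/RW1/US1/PS0)
  lvl1: tbl 0x31, slot 4 ⇒ 0x35007 (P1/RW1/US1/PS0)
  ⇒ phys 0x359E6  [2 reads]

Access #0 fault: NONE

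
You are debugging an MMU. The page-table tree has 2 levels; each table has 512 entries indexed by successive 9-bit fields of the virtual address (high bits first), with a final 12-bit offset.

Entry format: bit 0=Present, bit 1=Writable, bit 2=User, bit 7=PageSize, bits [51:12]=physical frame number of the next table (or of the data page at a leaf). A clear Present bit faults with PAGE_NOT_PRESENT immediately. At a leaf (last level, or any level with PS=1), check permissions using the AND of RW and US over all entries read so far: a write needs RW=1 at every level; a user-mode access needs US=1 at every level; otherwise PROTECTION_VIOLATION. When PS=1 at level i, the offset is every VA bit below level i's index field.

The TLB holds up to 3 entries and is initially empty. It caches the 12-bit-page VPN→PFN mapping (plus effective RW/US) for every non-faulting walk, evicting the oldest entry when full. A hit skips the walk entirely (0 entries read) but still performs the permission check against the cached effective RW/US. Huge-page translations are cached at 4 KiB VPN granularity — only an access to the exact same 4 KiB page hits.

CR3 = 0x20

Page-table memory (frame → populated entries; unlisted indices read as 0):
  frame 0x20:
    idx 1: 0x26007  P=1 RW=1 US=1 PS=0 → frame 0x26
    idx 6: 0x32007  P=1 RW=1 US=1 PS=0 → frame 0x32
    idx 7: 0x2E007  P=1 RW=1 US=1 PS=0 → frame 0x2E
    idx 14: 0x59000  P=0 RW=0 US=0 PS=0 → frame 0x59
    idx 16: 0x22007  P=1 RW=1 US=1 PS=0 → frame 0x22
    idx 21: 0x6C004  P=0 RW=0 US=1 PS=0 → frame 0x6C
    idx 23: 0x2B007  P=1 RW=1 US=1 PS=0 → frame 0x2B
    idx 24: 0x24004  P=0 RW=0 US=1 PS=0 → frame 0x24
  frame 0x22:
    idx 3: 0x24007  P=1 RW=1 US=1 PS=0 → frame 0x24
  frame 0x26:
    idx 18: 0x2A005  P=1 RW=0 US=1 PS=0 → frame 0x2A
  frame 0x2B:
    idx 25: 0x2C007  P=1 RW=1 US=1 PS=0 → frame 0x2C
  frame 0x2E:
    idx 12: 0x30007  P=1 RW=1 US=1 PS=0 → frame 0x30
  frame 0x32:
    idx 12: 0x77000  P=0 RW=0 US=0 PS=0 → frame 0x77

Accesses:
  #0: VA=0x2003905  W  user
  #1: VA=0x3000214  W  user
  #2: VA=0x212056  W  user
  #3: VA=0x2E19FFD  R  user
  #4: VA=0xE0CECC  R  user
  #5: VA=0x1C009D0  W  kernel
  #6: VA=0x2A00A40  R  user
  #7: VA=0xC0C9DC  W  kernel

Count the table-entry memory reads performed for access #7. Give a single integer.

Trace:
#0 VA=0x2003905 (w,user):
  lvl0: tbl 0x20, slot 16 ⇒ 0x22007 (P1/RW1/US1/PS0)
  lvl1: tbl 0x22, slot 3 ⇒ 0x24007 (P1/RW1/US1/PS0)
  ⇒ phys 0x24905  [2 reads]
#1 VA=0x3000214 (w,user):
  lvl0: tbl 0x20, slot 24 ⇒ 0x24004 (P0/RW0/US1/PS0)
  → PAGE_NOT_PRESENT  (1 entries read)
#2 VA=0x212056 (w,user):
  lvl0: tbl 0x20, slot 1 ⇒ 0x26007 (P1/RW1/US1/PS0)
  lvl1: tbl 0x26, slot 18 ⇒ 0x2A005 (P1/RW0/US1/PS0)
  → PROTECTION_VIOLATION  (2 entries read)
#3 VA=0x2E19FFD (r,user):
  lvl0: tbl 0x20, slot 23 ⇒ 0x2B007 (P1/RW1/US1/PS0)
  lvl1: tbl 0x2B, slot 25 ⇒ 0x2C007 (P1/RW1/US1/PS0)
  ⇒ phys 0x2CFFD  [2 reads]
#4 VA=0xE0CECC (r,user):
  lvl0: tbl 0x20, slot 7 ⇒ 0x2E007 (P1/RW1/US1/PS0)
  lvl1: tbl 0x2E, slot 12 ⇒ 0x30007 (P1/RW1/US1/PS0)
  ⇒ phys 0x30ECC  [2 reads]
#5 VA=0x1C009D0 (w,kernel):
  lvl0: tbl 0x20, slot 14 ⇒ 0x59000 (P0/RW0/US0/PS0)
  → PAGE_NOT_PRESENT  (1 entries read)
#6 VA=0x2A00A40 (r,user):
  lvl0: tbl 0x20, slot 21 ⇒ 0x6C004 (P0/RW0/US1/PS0)
  → PAGE_NOT_PRESENT  (1 entries read)
#7 VA=0xC0C9DC (w,kernel):
  lvl0: tbl 0x20, slot 6 ⇒ 0x32007 (P1/RW1/US1/PS0)
  lvl1: tbl 0x32, slot 12 ⇒ 0x77000 (P0/RW0/US0/PS0)
  → PAGE_NOT_PRESENT  (2 entries read)

Entries read for #7: 2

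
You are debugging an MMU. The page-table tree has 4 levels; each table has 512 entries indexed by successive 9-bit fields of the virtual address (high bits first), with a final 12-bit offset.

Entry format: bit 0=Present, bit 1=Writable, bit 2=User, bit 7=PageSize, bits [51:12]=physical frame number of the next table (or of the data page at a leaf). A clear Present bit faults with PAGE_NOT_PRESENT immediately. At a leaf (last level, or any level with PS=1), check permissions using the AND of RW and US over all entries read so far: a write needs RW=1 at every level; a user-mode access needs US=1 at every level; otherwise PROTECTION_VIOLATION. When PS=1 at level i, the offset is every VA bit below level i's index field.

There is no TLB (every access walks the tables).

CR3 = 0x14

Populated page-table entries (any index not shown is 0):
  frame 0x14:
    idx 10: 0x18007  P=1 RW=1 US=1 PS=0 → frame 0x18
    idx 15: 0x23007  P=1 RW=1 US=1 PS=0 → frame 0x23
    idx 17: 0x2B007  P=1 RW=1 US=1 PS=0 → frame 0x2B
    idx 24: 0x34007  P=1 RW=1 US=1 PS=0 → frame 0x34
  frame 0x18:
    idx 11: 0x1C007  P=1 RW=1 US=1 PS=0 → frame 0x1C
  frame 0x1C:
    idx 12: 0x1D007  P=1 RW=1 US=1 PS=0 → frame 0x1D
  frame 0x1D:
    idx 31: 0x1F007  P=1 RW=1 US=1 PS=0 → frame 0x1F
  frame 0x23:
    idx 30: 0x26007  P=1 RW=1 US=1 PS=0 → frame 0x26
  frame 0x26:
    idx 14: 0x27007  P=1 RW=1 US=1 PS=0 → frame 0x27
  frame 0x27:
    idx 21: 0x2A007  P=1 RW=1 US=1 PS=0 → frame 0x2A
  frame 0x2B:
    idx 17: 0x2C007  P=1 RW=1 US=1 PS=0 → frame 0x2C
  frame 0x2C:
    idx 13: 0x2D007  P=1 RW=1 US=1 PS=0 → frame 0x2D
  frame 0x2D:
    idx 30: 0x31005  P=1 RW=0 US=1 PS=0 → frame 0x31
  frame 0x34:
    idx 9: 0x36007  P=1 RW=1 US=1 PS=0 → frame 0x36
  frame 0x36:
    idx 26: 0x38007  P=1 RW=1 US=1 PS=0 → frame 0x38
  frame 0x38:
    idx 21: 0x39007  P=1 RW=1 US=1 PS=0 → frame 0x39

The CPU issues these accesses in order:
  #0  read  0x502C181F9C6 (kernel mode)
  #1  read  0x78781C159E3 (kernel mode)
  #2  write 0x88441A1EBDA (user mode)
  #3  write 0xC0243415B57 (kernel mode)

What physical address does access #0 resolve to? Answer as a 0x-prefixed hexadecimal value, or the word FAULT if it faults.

Walk each access:
#0 VA=0x502C181F9C6 (r,kernel):
  [0] read 0x14 idx=10: raw=0x18007 flags P=1 W=1 U=1 S=0
  [1] read 0x18 idx=11: raw=0x1C007 flags P=1 W=1 U=1 S=0
  [2] read 0x1C idx=12: raw=0x1D007 flags P=1 W=1 U=1 S=0
  [3] read 0x1D idx=31: raw=0x1F007 flags P=1 W=1 U=1 S=0
  → PA=0x1F9C6  (4 entries read)
#1 VA=0x78781C159E3 (r,kernel):
  [0] read 0x14 idx=15: raw=0x23007 flags P=1 W=1 U=1 S=0
  [1] read 0x23 idx=30: raw=0x26007 flags P=1 W=1 U=1 S=0
  [2] read 0x26 idx=14: raw=0x27007 flags P=1 W=1 U=1 S=0
  [3] read 0x27 idx=21: raw=0x2A007 flags P=1 W=1 U=1 S=0
  → PA=0x2A9E3  (4 entries read)
#2 VA=0x88441A1EBDA (w,user):
  [0] read 0x14 idx=17: raw=0x2B007 flags P=1 W=1 U=1 S=0
  [1] read 0x2B idx=17: raw=0x2C007 flags P=1 W=1 U=1 S=0
  [2] read 0x2C idx=13: raw=0x2D007 flags P=1 W=1 U=1 S=0
  [3] read 0x2D idx=30: raw=0x31005 flags P=1 W=0 U=1 S=0
  → PROTECTION_VIOLATION  (4 entries read)
#3 VA=0xC0243415B57 (w,kernel):
  [0] read 0x14 idx=24: raw=0x34007 flags P=1 W=1 U=1 S=0
  [1] read 0x34 idx=9: raw=0x36007 flags P=1 W=1 U=1 S=0
  [2] read 0x36 idx=26: raw=0x38007 flags P=1 W=1 U=1 S=0
  [3] read 0x38 idx=21: raw=0x39007 flags P=1 W=1 U=1 S=0
  → PA=0x39B57  (4 entries read)

Access #0 PA: 0x1F9C6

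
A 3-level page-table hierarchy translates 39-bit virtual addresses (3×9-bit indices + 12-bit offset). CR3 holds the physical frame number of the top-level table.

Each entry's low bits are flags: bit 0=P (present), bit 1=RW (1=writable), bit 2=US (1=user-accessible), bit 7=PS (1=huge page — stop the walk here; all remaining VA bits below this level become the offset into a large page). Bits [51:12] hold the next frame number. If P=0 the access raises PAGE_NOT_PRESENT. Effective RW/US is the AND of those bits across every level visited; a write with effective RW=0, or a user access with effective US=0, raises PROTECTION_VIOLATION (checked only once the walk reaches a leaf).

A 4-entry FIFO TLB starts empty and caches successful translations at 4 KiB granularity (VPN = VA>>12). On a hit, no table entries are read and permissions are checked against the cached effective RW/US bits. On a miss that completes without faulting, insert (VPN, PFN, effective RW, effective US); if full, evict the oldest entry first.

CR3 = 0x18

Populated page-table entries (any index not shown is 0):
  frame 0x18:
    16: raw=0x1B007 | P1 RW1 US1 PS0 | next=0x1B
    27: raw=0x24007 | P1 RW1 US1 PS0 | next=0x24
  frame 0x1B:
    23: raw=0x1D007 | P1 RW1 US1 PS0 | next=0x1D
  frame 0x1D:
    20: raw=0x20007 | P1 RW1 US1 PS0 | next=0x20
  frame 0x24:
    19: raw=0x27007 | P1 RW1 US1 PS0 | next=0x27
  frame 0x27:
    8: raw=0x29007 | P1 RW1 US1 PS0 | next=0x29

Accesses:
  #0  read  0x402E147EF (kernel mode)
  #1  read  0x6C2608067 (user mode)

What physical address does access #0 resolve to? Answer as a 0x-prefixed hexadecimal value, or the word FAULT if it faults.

Trace:
#0 VA=0x402E147EF (r,kernel):
  [0] read 0x18 idx=16: raw=0x1B007 flags P=1 W=1 U=1 S=0
  [1] read 0x1B idx=23: raw=0x1D007 flags P=1 W=1 U=1 S=0
  [2] read 0x1D idx=20: raw=0x20007 flags P=1 W=1 U=1 S=0
  ⇒ phys 0x207EF  [3 reads]
#1 VA=0x6C2608067 (r,user):
  [0] read 0x18 idx=27: raw=0x24007 flags P=1 W=1 U=1 S=0
  [1] read 0x24 idx=19: raw=0x27007 flags P=1 W=1 U=1 S=0
  [2] read 0x27 idx=8: raw=0x29007 flags P=1 W=1 U=1 S=0
  ⇒ phys 0x29067  [3 reads]

Access #0 PA: 0x207EF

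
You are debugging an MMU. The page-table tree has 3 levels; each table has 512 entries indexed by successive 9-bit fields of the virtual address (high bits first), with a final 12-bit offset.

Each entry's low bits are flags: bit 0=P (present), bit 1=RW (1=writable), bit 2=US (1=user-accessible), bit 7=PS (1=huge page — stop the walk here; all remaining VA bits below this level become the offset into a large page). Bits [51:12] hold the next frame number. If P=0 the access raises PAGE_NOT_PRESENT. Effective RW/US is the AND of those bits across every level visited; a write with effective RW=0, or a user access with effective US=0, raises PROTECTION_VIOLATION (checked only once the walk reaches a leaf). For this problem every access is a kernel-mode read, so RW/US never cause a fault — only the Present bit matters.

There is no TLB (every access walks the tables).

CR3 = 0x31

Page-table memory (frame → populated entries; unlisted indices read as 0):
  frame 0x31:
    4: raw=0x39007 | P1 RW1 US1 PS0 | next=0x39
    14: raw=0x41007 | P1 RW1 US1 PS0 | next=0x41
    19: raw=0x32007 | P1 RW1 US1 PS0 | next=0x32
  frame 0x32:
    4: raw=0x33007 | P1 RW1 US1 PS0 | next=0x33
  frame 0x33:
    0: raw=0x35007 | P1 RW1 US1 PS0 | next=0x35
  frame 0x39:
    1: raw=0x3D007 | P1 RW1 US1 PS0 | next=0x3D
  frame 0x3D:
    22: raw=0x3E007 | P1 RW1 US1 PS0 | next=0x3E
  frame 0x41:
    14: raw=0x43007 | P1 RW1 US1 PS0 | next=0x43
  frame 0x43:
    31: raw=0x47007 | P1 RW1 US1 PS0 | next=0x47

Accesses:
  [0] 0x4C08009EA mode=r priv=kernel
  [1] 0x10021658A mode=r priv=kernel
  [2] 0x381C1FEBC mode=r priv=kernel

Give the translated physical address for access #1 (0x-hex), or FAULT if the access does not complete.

Trace:
#0 VA=0x4C08009EA (r,kernel):
  L0: frame=0x31 idx=19 entry=0x32007 [P=1 RW=1 US=1 PS=0]
  L1: frame=0x32 idx=4 entry=0x33007 [P=1 RW=1 US=1 PS=0]
  L2: frame=0x33 idx=0 entry=0x35007 [P=1 RW=1 US=1 PS=0]
  ⇒ phys 0x359EA  [3 reads]
#1 VA=0x10021658A (r,kernel):
  L0: frame=0x31 idx=4 entry=0x39007 [P=1 RW=1 US=1 PS=0]
  L1: frame=0x39 idx=1 entry=0x3D007 [P=1 RW=1 US=1 PS=0]
  L2: frame=0x3D idx=22 entry=0x3E007 [P=1 RW=1 US=1 PS=0]
  ⇒ phys 0x3E58A  [3 reads]
#2 VA=0x381C1FEBC (r,kernel):
  L0: frame=0x31 idx=14 entry=0x41007 [P=1 RW=1 US=1 PS=0]
  L1: frame=0x41 idx=14 entry=0x43007 [P=1 RW=1 US=1 PS=0]
  L2: frame=0x43 idx=31 entry=0x47007 [P=1 RW=1 US=1 PS=0]
  ⇒ phys 0x47EBC  [3 reads]

Access #1 PA: 0x3E58A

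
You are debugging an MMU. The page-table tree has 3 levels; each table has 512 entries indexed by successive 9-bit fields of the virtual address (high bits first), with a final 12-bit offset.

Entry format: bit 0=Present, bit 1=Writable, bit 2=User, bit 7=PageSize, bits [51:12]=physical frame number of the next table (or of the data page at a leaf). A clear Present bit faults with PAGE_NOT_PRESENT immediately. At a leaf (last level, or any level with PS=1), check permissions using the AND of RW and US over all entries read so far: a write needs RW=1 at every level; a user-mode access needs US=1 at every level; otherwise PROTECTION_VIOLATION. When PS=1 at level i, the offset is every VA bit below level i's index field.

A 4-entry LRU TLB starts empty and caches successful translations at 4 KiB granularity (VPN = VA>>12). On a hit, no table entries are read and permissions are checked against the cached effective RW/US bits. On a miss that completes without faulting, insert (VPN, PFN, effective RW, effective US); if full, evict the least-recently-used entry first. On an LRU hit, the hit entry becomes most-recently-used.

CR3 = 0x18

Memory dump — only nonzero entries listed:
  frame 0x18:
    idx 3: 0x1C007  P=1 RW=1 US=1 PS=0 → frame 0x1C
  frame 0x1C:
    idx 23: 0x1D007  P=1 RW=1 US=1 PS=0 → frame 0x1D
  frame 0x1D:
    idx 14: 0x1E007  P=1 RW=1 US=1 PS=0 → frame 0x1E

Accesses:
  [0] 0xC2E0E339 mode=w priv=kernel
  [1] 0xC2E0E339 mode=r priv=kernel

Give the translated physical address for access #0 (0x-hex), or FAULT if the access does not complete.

Per-access translation:
#0 VA=0xC2E0E339 (w,kernel):
  L0 @0x18[3] → 0x1C007  P=1,RW=1,US=1,PS=0
  L1 @0x1C[23] → 0x1D007  P=1,RW=1,US=1,PS=0
  L2 @0x1D[14] → 0x1E007  P=1,RW=1,US=1,PS=0
  ⇒ phys 0x1E339  [3 reads]
#1 VA=0xC2E0E339 (r,kernel):
  TLB hit vpn=0xC2E0E → PA=0x1E339

Access #0 PA: 0x1E339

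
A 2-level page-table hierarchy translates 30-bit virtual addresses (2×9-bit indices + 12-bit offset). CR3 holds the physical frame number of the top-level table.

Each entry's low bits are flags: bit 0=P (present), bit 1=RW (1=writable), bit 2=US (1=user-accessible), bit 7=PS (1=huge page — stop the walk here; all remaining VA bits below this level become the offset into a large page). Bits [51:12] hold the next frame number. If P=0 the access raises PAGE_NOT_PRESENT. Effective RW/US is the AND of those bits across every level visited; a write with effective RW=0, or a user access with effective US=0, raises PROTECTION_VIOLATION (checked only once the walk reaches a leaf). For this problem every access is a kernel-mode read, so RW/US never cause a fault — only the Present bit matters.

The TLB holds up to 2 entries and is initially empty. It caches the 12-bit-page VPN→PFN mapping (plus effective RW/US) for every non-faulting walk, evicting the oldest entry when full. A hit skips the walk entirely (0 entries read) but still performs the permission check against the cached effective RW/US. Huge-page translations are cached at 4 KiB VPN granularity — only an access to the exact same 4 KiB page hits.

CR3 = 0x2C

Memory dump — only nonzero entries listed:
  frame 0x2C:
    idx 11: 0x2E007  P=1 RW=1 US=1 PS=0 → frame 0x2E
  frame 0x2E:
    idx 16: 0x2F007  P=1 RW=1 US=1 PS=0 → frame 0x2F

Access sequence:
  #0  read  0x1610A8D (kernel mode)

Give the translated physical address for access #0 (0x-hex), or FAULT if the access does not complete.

Walk each access:
#0 VA=0x1610A8D (r,kernel):
  [0] read 0x2C idx=11: raw=0x2E007 flags P=1 W=1 U=1 S=0
  [1] read 0x2E idx=16: raw=0x2F007 flags P=1 W=1 U=1 S=0
  ⇒ phys 0x2FA8D  [2 reads]

Access #0 PA: 0x2FA8D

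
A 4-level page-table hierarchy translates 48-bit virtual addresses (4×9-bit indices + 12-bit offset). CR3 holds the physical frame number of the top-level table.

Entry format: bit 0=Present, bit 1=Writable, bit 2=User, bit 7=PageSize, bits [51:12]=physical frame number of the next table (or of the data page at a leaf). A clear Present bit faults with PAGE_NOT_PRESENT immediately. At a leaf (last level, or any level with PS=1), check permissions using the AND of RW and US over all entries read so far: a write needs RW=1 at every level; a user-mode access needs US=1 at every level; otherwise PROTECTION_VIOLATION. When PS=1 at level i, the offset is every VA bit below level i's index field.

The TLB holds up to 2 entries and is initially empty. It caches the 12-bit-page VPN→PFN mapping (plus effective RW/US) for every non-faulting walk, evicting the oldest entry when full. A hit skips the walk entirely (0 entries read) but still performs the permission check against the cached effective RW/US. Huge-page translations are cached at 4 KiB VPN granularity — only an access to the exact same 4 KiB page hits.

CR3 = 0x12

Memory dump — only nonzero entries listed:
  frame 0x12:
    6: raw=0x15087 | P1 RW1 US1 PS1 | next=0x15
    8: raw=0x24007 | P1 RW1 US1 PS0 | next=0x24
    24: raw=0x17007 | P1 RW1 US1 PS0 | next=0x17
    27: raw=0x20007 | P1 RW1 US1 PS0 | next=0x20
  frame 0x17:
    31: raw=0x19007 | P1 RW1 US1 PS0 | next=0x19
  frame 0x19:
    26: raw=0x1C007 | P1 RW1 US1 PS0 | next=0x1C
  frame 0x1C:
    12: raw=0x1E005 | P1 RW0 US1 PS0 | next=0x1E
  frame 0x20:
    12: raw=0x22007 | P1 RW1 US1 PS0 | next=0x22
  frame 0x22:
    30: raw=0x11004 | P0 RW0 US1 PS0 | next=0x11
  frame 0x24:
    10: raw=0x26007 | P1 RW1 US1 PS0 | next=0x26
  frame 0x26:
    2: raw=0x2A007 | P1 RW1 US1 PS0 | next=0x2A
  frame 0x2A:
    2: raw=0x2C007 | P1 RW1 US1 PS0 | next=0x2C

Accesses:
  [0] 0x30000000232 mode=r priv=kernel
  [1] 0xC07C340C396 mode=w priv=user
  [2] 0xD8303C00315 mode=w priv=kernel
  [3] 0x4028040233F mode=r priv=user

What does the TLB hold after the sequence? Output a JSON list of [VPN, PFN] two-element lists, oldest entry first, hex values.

Trace:
#0 VA=0x30000000232 (r,kernel):
  L0 @0x12[6] → 0x15087  P=1,RW=1,US=1,PS=1
  → PA=0x15232 (huge @L0)  (1 entries read)
#1 VA=0xC07C340C396 (w,user):
  L0 @0x12[24] → 0x17007  P=1,RW=1,US=1,PS=0
  L1 @0x17[31] → 0x19007  P=1,RW=1,US=1,PS=0
  L2 @0x19[26] → 0x1C007  P=1,RW=1,US=1,PS=0
  L3 @0x1C[12] → 0x1E005  P=1,RW=0,US=1,PS=0
  ⇒ fault: PROTECTION_VIOLATION  — 4 lookups
#2 VA=0xD8303C00315 (w,kernel):
  L0 @0x12[27] → 0x20007  P=1,RW=1,US=1,PS=0
  L1 @0x20[12] → 0x22007  P=1,RW=1,US=1,PS=0
  L2 @0x22[30] → 0x11004  P=0,RW=0,US=1,PS=0
  ⇒ fault: PAGE_NOT_PRESENT  — 3 lookups
#3 VA=0x4028040233F (r,user):
  L0 @0x12[8] → 0x24007  P=1,RW=1,US=1,PS=0
  L1 @0x24[10] → 0x26007  P=1,RW=1,US=1,PS=0
  L2 @0x26[2] → 0x2A007  P=1,RW=1,US=1,PS=0
  L3 @0x2A[2] → 0x2C007  P=1,RW=1,US=1,PS=0
  → PA=0x2C33F  (4 entries read)

TLB: [["0x30000000", "0x15"], ["0x40280402", "0x2C"]]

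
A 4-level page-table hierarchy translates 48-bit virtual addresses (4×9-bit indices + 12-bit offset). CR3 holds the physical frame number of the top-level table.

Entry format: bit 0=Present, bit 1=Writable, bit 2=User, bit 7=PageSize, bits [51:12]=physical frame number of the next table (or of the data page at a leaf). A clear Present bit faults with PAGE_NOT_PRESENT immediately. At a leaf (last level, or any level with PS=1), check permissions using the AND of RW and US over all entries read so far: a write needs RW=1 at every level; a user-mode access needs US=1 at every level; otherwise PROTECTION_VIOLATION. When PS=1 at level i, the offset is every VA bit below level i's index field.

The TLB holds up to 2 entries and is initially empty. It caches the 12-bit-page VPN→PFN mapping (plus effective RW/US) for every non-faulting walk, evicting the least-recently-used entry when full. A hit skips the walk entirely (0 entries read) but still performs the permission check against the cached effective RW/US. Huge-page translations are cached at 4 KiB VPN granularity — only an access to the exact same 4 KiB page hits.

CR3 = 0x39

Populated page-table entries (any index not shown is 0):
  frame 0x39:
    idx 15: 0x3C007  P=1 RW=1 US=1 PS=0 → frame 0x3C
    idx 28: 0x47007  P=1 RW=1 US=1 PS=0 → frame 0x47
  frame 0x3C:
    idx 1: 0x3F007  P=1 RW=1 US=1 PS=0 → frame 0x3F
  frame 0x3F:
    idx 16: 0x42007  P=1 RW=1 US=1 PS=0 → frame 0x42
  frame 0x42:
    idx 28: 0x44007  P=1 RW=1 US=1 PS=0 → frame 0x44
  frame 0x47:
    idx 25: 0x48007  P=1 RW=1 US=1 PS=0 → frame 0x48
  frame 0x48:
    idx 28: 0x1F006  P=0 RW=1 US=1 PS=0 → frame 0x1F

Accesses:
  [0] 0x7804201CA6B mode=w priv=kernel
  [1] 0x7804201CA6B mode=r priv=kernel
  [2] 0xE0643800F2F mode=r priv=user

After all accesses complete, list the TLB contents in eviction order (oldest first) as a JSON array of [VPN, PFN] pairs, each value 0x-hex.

Per-access translation:
#0 VA=0x7804201CA6B (w,kernel):
  [0] read 0x39 idx=15: raw=0x3C007 flags P=1 W=1 U=1 S=0
  [1] read 0x3C idx=1: raw=0x3F007 flags P=1 W=1 U=1 S=0
  [2] read 0x3F idx=16: raw=0x42007 flags P=1 W=1 U=1 S=0
  [3] read 0x42 idx=28: raw=0x44007 flags P=1 W=1 U=1 S=0
  → PA=0x44A6B  (4 entries read)
#1 VA=0x7804201CA6B (r,kernel):
  TLB hit vpn=0x7804201C → PA=0x44A6B
#2 VA=0xE0643800F2F (r,user):
  [0] read 0x39 idx=28: raw=0x47007 flags P=1 W=1 U=1 S=0
  [1] read 0x47 idx=25: raw=0x48007 flags P=1 W=1 U=1 S=0
  [2] read 0x48 idx=28: raw=0x1F006 flags P=0 W=1 U=1 S=0
  ⇒ fault: PAGE_NOT_PRESENT  — 3 lookups

TLB: [["0x7804201C", "0x44"]]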